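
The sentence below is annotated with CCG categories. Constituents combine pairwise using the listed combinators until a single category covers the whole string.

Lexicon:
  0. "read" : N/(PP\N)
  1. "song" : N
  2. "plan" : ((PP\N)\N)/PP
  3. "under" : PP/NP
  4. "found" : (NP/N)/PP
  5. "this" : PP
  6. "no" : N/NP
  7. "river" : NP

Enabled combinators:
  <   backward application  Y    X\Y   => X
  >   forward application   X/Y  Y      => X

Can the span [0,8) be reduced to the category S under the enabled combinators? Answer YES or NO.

N/(PP\N) N ((PP\N)\N)/PP PP/NP (NP/N)/PP PP N/NP NP
CKY chart[0,8] = {N}; S ∉ chart

NO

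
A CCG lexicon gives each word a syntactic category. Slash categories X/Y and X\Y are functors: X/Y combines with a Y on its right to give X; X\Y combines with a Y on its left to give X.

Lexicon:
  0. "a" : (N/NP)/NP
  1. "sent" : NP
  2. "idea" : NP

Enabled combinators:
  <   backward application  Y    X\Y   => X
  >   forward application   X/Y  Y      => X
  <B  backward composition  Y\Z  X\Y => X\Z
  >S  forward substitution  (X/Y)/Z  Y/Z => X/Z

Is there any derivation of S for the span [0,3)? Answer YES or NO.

NO

(N/NP)/NP NP NP
CKY chart[0,3] = {N}; S ∉ chart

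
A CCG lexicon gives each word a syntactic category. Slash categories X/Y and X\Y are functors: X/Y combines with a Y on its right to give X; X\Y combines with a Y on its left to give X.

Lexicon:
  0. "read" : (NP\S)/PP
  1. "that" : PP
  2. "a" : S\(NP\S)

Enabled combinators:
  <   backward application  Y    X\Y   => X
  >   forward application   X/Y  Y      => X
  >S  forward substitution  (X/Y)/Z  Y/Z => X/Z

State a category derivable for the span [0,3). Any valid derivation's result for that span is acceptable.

S

[0,3] S   <
  [0,2] NP\S   >
    [0,1] "read" : (NP\S)/PP
    [1,2] "that" : PP
  [2,3] "a" : S\(NP\S)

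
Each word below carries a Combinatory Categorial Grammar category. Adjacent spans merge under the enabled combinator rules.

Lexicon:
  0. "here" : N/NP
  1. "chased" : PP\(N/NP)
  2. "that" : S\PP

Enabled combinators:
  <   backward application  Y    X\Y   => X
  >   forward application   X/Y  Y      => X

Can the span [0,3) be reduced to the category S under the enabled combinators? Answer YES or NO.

YES

[0,3] S   <
  [0,2] PP   <
    [0,1] "here" : N/NP
    [1,2] "chased" : PP\(N/NP)
  [2,3] "that" : S\PP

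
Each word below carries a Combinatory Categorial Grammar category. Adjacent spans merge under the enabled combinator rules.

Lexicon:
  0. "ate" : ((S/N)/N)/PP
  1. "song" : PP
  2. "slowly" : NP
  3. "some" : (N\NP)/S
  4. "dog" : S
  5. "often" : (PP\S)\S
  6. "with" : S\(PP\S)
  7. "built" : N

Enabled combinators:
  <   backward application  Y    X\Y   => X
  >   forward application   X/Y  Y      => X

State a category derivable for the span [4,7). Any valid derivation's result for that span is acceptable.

S

[0,8] S   >
  [0,7] S/N   >
    [0,2] (S/N)/N   >
      [0,1] "ate" : ((S/N)/N)/PP
      [1,2] "song" : PP
    [2,7] N   <
      [2,3] "slowly" : NP
      [3,7] N\NP   >
        [3,4] "some" : (N\NP)/S
        [4,7] S   <
          [4,6] PP\S   <
            [4,5] "dog" : S
            [5,6] "often" : (PP\S)\S
          [6,7] "with" : S\(PP\S)
  [7,8] "built" : N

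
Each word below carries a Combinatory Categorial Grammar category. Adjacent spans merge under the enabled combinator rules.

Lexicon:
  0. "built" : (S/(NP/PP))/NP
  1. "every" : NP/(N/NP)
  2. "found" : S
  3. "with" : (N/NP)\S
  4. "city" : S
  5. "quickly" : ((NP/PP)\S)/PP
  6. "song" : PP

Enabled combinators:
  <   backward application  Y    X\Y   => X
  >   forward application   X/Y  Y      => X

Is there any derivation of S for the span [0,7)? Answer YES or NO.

YES

[0,7] S   >
  [0,4] S/(NP/PP)   >
    [0,1] "built" : (S/(NP/PP))/NP
    [1,4] NP   >
      [1,2] "every" : NP/(N/NP)
      [2,4] N/NP   <
        [2,3] "found" : S
        [3,4] "with" : (N/NP)\S
  [4,7] NP/PP   <
    [4,5] "city" : S
    [5,7] (NP/PP)\S   >
      [5,6] "quickly" : ((NP/PP)\S)/PP
      [6,7] "song" : PP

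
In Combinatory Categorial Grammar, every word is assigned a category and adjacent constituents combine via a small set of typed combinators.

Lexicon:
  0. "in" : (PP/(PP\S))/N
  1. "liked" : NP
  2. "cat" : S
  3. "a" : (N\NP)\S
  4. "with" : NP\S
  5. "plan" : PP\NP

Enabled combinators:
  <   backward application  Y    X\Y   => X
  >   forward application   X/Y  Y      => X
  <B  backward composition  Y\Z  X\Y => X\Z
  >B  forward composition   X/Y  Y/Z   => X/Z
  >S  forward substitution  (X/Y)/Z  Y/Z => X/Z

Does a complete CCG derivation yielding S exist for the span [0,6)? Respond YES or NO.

(PP/(PP\S))/N NP S (N\NP)\S NP\S PP\NP
CKY chart[0,6] = {PP}; S ∉ chart

NO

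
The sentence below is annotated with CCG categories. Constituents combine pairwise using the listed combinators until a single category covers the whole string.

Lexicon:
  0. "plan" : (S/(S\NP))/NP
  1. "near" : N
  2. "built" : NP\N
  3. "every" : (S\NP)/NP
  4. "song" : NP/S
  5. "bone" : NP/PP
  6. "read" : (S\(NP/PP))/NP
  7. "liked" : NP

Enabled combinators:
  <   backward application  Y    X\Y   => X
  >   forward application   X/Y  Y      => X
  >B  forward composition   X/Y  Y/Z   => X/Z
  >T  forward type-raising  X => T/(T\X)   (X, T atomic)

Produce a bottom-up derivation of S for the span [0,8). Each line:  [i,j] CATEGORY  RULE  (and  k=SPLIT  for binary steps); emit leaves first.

[0,8] S   >
  [0,3] S/(S\NP)   >
    [0,1] "plan" : (S/(S\NP))/NP
    [1,3] NP   <
      [1,2] "near" : N
      [2,3] "built" : NP\N
  [3,8] S\NP   >
    [3,4] "every" : (S\NP)/NP
    [4,8] NP   >
      [4,5] "song" : NP/S
      [5,8] S   <
        [5,6] "bone" : NP/PP
        [6,8] S\(NP/PP)   >
          [6,7] "read" : (S\(NP/PP))/NP
          [7,8] "liked" : NP

[0,1] (S/(S\NP))/NP  lex  "plan"
[1,2] N  lex  "near"
[2,3] NP\N  lex  "built"
[1,3] NP  <  k=2
[0,3] S/(S\NP)  >  k=1
[3,4] (S\NP)/NP  lex  "every"
[4,5] NP/S  lex  "song"
[5,6] NP/PP  lex  "bone"
[6,7] (S\(NP/PP))/NP  lex  "read"
[7,8] NP  lex  "liked"
[6,8] S\(NP/PP)  >  k=7
[5,8] S  <  k=6
[4,8] NP  >  k=5
[3,8] S\NP  >  k=4
[0,8] S  >  k=3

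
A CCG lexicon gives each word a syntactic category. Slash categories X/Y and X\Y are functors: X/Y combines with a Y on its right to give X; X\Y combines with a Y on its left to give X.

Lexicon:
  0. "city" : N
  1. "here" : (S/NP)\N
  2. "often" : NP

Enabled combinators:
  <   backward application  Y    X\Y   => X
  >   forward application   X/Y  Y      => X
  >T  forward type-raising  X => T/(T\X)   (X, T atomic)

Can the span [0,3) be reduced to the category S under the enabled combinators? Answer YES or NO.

YES

[0,3] S   >
  [0,2] S/NP   <
    [0,1] "city" : N
    [1,2] "here" : (S/NP)\N
  [2,3] "often" : NP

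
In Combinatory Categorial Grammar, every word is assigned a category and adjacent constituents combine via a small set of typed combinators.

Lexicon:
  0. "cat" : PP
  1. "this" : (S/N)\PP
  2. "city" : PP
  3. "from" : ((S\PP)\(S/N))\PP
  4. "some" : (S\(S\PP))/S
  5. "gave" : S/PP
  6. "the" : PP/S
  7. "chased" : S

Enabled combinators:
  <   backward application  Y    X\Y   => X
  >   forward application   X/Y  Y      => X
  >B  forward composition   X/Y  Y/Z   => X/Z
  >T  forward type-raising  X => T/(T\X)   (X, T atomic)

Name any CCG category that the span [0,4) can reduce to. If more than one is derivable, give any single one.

S\PP

[0,8] S   <
  [0,4] S\PP   <
    [0,2] S/N   <
      [0,1] "cat" : PP
      [1,2] "this" : (S/N)\PP
    [2,4] (S\PP)\(S/N)   <
      [2,3] "city" : PP
      [3,4] "from" : ((S\PP)\(S/N))\PP
  [4,8] S\(S\PP)   >
    [4,5] "some" : (S\(S\PP))/S
    [5,8] S   >
      [5,6] "gave" : S/PP
      [6,8] PP   >
        [6,7] "the" : PP/S
        [7,8] "chased" : S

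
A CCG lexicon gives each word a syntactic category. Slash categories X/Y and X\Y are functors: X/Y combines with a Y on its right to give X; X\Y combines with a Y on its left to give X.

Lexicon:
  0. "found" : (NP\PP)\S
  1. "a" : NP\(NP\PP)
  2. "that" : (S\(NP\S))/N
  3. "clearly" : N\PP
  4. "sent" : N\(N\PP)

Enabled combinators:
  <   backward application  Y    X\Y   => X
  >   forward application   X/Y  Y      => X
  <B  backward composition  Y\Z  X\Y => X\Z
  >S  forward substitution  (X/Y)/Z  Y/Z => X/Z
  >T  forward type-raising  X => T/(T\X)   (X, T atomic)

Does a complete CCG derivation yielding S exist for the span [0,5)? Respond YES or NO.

YES

[0,5] S   <
  [0,2] NP\S   <B
    [0,1] "found" : (NP\PP)\S
    [1,2] "a" : NP\(NP\PP)
  [2,5] S\(NP\S)   >
    [2,3] "that" : (S\(NP\S))/N
    [3,5] N   <
      [3,4] "clearly" : N\PP
      [4,5] "sent" : N\(N\PP)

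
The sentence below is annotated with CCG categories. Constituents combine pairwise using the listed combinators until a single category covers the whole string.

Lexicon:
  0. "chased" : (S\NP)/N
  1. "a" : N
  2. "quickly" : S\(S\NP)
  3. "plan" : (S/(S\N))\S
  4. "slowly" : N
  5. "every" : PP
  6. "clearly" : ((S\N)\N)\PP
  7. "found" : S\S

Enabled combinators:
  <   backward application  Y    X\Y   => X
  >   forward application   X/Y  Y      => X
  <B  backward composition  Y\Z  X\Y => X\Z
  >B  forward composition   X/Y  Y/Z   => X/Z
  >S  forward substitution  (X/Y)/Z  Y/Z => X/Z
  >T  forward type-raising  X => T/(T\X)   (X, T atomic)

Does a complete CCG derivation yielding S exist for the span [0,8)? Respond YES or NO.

YES

[0,8] S   >
  [0,4] S/(S\N)   <
    [0,3] S   <
      [0,2] S\NP   >
        [0,1] "chased" : (S\NP)/N
        [1,2] "a" : N
      [2,3] "quickly" : S\(S\NP)
    [3,4] "plan" : (S/(S\N))\S
  [4,8] S\N   <B
    [4,7] S\N   <
      [4,5] "slowly" : N
      [5,7] (S\N)\N   <
        [5,6] "every" : PP
        [6,7] "clearly" : ((S\N)\N)\PP
    [7,8] "found" : S\S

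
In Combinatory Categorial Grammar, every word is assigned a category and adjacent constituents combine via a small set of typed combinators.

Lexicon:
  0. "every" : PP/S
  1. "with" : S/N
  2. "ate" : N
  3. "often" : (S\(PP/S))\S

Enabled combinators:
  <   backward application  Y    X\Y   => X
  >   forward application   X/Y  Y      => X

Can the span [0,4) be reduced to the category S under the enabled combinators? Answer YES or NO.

[0,4] S   <
  [0,1] "every" : PP/S
  [1,4] S\(PP/S)   <
    [1,3] S   >
      [1,2] "with" : S/N
      [2,3] "ate" : N
    [3,4] "often" : (S\(PP/S))\S

YES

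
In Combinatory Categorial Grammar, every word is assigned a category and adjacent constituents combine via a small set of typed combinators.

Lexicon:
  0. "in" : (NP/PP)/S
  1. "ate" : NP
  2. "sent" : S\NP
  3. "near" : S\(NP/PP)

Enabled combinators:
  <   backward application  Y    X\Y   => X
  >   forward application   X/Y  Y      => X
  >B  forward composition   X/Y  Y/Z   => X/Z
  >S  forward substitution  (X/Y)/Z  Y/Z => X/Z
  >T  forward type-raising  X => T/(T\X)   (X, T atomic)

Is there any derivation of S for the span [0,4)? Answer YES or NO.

YES

[0,4] S   <
  [0,3] NP/PP   >
    [0,1] "in" : (NP/PP)/S
    [1,3] S   >
      [1,2] S/(S\NP)   >T
        [1,2] "ate" : NP
      [2,3] "sent" : S\NP
  [3,4] "near" : S\(NP/PP)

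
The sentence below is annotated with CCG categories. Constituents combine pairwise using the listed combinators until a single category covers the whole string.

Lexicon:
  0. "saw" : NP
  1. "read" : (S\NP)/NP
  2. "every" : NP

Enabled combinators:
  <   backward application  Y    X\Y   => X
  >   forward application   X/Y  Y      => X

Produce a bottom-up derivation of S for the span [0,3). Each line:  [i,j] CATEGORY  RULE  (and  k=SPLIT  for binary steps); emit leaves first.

[0,1] NP  lex  "saw"
[1,2] (S\NP)/NP  lex  "read"
[2,3] NP  lex  "every"
[1,3] S\NP  >  k=2
[0,3] S  <  k=1

[0,3] S   <
  [0,1] "saw" : NP
  [1,3] S\NP   >
    [1,2] "read" : (S\NP)/NP
    [2,3] "every" : NP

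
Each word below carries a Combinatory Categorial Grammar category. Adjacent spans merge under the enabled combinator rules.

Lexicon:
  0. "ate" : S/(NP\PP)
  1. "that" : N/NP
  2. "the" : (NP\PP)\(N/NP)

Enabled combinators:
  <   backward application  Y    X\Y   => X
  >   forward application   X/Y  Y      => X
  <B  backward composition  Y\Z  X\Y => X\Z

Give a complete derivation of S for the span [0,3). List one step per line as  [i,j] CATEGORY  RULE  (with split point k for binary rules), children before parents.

[0,3] S   >
  [0,1] "ate" : S/(NP\PP)
  [1,3] NP\PP   <
    [1,2] "that" : N/NP
    [2,3] "the" : (NP\PP)\(N/NP)

[0,1] S/(NP\PP)  lex  "ate"
[1,2] N/NP  lex  "that"
[2,3] (NP\PP)\(N/NP)  lex  "the"
[1,3] NP\PP  <  k=2
[0,3] S  >  k=1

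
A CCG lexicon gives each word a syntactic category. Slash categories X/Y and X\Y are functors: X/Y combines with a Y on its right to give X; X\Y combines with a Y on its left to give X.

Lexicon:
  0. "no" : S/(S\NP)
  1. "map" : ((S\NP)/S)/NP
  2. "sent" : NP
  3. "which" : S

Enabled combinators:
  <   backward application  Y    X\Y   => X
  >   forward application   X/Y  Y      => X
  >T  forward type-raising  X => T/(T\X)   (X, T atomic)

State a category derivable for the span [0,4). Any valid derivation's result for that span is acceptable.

S

[0,4] S   >
  [0,1] "no" : S/(S\NP)
  [1,4] S\NP   >
    [1,3] (S\NP)/S   >
      [1,2] "map" : ((S\NP)/S)/NP
      [2,3] "sent" : NP
    [3,4] "which" : S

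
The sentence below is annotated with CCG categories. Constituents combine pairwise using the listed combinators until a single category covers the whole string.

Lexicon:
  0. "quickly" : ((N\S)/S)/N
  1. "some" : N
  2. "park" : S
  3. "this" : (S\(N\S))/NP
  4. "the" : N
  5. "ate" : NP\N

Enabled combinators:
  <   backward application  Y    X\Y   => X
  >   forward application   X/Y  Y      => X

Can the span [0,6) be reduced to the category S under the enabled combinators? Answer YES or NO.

[0,6] S   <
  [0,3] N\S   >
    [0,2] (N\S)/S   >
      [0,1] "quickly" : ((N\S)/S)/N
      [1,2] "some" : N
    [2,3] "park" : S
  [3,6] S\(N\S)   >
    [3,4] "this" : (S\(N\S))/NP
    [4,6] NP   <
      [4,5] "the" : N
      [5,6] "ate" : NP\N

YES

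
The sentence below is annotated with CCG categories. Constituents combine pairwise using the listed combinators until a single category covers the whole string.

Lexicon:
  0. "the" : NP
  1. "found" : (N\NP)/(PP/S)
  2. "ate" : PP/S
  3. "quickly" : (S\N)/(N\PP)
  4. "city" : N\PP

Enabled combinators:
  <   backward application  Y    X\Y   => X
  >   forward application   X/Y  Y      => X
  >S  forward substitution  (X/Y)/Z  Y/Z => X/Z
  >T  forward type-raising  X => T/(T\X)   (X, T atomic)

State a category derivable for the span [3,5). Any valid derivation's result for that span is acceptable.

S\N

[0,5] S   <
  [0,3] N   <
    [0,1] "the" : NP
    [1,3] N\NP   >
      [1,2] "found" : (N\NP)/(PP/S)
      [2,3] "ate" : PP/S
  [3,5] S\N   >
    [3,4] "quickly" : (S\N)/(N\PP)
    [4,5] "city" : N\PP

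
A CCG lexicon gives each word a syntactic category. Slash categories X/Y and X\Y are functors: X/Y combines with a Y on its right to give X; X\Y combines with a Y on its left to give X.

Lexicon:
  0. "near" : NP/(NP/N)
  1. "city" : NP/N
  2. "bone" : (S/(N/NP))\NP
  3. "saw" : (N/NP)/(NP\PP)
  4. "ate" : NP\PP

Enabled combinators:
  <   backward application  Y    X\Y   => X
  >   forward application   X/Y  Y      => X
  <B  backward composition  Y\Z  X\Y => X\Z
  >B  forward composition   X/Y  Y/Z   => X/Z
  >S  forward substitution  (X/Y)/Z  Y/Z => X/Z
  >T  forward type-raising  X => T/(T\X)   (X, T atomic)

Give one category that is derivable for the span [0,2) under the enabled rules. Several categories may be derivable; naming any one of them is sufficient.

NP

[0,5] S   >
  [0,3] S/(N/NP)   <
    [0,2] NP   >
      [0,1] "near" : NP/(NP/N)
      [1,2] "city" : NP/N
    [2,3] "bone" : (S/(N/NP))\NP
  [3,5] N/NP   >
    [3,4] "saw" : (N/NP)/(NP\PP)
    [4,5] "ate" : NP\PP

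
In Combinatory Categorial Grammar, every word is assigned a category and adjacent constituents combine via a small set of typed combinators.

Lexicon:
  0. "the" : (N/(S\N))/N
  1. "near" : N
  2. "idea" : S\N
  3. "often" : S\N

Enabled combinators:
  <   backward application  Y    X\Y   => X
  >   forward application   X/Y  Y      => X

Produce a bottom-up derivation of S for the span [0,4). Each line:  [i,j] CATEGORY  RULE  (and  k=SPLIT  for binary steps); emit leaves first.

[0,1] (N/(S\N))/N  lex  "the"
[1,2] N  lex  "near"
[0,2] N/(S\N)  >  k=1
[2,3] S\N  lex  "idea"
[0,3] N  >  k=2
[3,4] S\N  lex  "often"
[0,4] S  <  k=3

[0,4] S   <
  [0,3] N   >
    [0,2] N/(S\N)   >
      [0,1] "the" : (N/(S\N))/N
      [1,2] "near" : N
    [2,3] "idea" : S\N
  [3,4] "often" : S\N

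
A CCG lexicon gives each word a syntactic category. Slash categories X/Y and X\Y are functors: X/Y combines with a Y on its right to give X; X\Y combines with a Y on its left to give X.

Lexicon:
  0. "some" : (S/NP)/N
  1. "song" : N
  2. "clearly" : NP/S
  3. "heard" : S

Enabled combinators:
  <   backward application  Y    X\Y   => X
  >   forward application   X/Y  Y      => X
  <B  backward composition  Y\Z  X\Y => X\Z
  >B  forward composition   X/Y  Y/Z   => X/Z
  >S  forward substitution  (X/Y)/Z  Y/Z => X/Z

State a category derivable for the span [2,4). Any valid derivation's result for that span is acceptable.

NP

[0,4] S   >
  [0,2] S/NP   >
    [0,1] "some" : (S/NP)/N
    [1,2] "song" : N
  [2,4] NP   >
    [2,3] "clearly" : NP/S
    [3,4] "heard" : S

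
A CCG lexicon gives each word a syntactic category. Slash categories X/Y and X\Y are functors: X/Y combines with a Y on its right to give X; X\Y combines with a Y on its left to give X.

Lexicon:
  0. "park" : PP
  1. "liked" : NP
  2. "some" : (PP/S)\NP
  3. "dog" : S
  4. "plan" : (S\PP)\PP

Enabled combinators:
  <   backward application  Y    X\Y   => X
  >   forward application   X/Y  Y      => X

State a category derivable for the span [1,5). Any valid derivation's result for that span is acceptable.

S\PP

[0,5] S   <
  [0,1] "park" : PP
  [1,5] S\PP   <
    [1,4] PP   >
      [1,3] PP/S   <
        [1,2] "liked" : NP
        [2,3] "some" : (PP/S)\NP
      [3,4] "dog" : S
    [4,5] "plan" : (S\PP)\PP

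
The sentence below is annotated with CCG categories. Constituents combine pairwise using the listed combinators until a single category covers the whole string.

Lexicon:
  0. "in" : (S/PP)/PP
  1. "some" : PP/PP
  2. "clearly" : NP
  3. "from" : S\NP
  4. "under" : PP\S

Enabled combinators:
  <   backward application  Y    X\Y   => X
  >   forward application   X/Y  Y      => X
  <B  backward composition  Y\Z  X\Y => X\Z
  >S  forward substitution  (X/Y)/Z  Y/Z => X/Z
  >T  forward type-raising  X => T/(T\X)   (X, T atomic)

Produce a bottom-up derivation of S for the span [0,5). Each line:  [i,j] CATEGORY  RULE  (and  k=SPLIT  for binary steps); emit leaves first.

[0,1] (S/PP)/PP  lex  "in"
[1,2] PP/PP  lex  "some"
[0,2] S/PP  >S  k=1
[2,3] NP  lex  "clearly"
[2,3] PP/(PP\NP)  >T
[3,4] S\NP  lex  "from"
[4,5] PP\S  lex  "under"
[3,5] PP\NP  <B  k=4
[2,5] PP  >  k=3
[0,5] S  >  k=2

[0,5] S   >
  [0,2] S/PP   >S
    [0,1] "in" : (S/PP)/PP
    [1,2] "some" : PP/PP
  [2,5] PP   >
    [2,3] PP/(PP\NP)   >T
      [2,3] "clearly" : NP
    [3,5] PP\NP   <B
      [3,4] "from" : S\NP
      [4,5] "under" : PP\S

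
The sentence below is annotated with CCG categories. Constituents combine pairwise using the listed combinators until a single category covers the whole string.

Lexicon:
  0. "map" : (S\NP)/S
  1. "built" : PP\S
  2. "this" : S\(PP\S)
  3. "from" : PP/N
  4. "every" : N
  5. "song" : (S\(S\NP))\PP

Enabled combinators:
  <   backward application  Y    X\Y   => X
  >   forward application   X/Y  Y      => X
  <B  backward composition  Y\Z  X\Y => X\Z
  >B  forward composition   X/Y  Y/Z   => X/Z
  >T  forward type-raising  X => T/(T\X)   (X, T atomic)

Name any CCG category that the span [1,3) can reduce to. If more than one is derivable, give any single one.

[0,6] S   <
  [0,3] S\NP   >
    [0,1] "map" : (S\NP)/S
    [1,3] S   <
      [1,2] "built" : PP\S
      [2,3] "this" : S\(PP\S)
  [3,6] S\(S\NP)   <
    [3,5] PP   >
      [3,4] "from" : PP/N
      [4,5] "every" : N
    [5,6] "song" : (S\(S\NP))\PP

S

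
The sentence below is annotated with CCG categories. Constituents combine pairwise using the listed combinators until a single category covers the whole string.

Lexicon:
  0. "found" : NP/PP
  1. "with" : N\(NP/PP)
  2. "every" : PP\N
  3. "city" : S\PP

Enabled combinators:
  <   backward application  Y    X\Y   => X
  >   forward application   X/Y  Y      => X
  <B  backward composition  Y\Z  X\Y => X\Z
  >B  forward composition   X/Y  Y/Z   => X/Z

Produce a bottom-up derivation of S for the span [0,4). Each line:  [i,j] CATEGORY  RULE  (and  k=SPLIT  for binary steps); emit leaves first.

[0,4] S   <
  [0,2] N   <
    [0,1] "found" : NP/PP
    [1,2] "with" : N\(NP/PP)
  [2,4] S\N   <B
    [2,3] "every" : PP\N
    [3,4] "city" : S\PP

[0,1] NP/PP  lex  "found"
[1,2] N\(NP/PP)  lex  "with"
[0,2] N  <  k=1
[2,3] PP\N  lex  "every"
[3,4] S\PP  lex  "city"
[2,4] S\N  <B  k=3
[0,4] S  <  k=2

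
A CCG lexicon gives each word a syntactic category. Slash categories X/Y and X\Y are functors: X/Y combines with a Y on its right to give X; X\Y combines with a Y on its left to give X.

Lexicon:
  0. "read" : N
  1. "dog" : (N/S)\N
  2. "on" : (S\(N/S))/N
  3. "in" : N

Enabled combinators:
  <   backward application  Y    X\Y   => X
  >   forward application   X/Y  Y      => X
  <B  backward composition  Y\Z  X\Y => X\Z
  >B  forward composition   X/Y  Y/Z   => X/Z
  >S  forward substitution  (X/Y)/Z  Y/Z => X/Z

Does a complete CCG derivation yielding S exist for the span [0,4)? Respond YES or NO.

[0,4] S   <
  [0,1] "read" : N
  [1,4] S\N   <B
    [1,2] "dog" : (N/S)\N
    [2,4] S\(N/S)   >
      [2,3] "on" : (S\(N/S))/N
      [3,4] "in" : N

YES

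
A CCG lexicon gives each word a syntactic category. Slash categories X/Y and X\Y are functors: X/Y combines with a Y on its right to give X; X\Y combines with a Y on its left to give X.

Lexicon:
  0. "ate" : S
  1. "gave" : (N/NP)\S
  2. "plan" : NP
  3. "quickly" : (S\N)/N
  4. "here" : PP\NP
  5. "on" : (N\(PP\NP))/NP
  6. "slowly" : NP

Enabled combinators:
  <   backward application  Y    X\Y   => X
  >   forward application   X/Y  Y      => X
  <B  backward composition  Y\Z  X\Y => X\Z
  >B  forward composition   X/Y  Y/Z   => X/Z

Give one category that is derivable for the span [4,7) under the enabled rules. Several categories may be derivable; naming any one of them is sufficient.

[0,7] S   <
  [0,3] N   >
    [0,2] N/NP   <
      [0,1] "ate" : S
      [1,2] "gave" : (N/NP)\S
    [2,3] "plan" : NP
  [3,7] S\N   >
    [3,4] "quickly" : (S\N)/N
    [4,7] N   <
      [4,5] "here" : PP\NP
      [5,7] N\(PP\NP)   >
        [5,6] "on" : (N\(PP\NP))/NP
        [6,7] "slowly" : NP

N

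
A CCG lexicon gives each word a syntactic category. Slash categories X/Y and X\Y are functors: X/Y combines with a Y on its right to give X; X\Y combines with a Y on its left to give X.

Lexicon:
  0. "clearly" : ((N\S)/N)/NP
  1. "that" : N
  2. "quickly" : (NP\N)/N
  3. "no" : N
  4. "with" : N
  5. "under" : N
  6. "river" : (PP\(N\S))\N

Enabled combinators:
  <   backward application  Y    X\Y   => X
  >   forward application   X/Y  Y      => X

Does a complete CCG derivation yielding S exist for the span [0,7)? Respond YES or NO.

NO

((N\S)/N)/NP N (NP\N)/N N N N (PP\(N\S))\N
CKY chart[0,7] = {PP}; S ∉ chart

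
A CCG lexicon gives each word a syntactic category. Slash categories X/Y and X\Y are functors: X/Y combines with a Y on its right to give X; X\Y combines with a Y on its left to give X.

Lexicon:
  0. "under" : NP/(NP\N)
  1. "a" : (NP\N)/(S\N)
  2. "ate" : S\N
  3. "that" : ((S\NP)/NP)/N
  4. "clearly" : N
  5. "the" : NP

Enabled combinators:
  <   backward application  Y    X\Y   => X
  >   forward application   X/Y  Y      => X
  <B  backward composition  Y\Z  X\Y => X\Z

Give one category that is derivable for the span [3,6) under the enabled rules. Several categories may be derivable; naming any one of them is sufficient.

[0,6] S   <
  [0,3] NP   >
    [0,1] "under" : NP/(NP\N)
    [1,3] NP\N   >
      [1,2] "a" : (NP\N)/(S\N)
      [2,3] "ate" : S\N
  [3,6] S\NP   >
    [3,5] (S\NP)/NP   >
      [3,4] "that" : ((S\NP)/NP)/N
      [4,5] "clearly" : N
    [5,6] "the" : NP

S\NP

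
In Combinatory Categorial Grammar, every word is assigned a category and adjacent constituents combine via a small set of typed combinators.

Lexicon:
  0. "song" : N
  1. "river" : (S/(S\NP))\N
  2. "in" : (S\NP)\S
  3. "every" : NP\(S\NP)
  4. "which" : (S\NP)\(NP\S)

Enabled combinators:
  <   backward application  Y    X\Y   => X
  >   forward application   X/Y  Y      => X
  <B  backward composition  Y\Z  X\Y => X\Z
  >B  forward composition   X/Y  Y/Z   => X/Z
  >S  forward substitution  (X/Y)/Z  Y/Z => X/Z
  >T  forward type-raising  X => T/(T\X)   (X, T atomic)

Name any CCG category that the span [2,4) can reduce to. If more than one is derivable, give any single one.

NP\S

[0,5] S   >
  [0,2] S/(S\NP)   <
    [0,1] "song" : N
    [1,2] "river" : (S/(S\NP))\N
  [2,5] S\NP   <
    [2,4] NP\S   <B
      [2,3] "in" : (S\NP)\S
      [3,4] "every" : NP\(S\NP)
    [4,5] "which" : (S\NP)\(NP\S)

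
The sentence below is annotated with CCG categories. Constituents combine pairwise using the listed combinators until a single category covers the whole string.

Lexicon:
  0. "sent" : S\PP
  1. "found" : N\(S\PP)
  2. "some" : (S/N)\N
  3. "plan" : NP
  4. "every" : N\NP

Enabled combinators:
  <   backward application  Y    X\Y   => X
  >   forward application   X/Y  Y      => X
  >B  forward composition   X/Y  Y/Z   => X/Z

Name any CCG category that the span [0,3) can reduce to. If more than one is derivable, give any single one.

S/N

[0,5] S   >
  [0,3] S/N   <
    [0,2] N   <
      [0,1] "sent" : S\PP
      [1,2] "found" : N\(S\PP)
    [2,3] "some" : (S/N)\N
  [3,5] N   <
    [3,4] "plan" : NP
    [4,5] "every" : N\NP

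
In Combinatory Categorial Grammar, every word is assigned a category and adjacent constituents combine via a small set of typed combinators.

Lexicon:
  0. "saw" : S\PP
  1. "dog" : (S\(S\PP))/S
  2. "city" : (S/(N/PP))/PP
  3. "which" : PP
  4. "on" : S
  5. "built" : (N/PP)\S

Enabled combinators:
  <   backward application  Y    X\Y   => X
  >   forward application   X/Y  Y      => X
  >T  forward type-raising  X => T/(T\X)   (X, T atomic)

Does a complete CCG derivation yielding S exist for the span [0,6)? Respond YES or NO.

YES

[0,6] S   <
  [0,1] "saw" : S\PP
  [1,6] S\(S\PP)   >
    [1,2] "dog" : (S\(S\PP))/S
    [2,6] S   >
      [2,4] S/(N/PP)   >
        [2,3] "city" : (S/(N/PP))/PP
        [3,4] "which" : PP
      [4,6] N/PP   <
        [4,5] "on" : S
        [5,6] "built" : (N/PP)\S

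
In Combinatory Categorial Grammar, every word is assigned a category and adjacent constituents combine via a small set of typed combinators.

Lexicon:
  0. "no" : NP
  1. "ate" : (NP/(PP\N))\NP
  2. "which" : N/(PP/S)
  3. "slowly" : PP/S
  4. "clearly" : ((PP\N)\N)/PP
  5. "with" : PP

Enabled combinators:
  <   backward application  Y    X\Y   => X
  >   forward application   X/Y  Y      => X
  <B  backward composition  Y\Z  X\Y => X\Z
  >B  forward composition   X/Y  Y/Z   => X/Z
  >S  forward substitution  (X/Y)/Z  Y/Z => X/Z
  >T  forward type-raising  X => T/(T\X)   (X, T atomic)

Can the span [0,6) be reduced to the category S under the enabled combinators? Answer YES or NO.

NP (NP/(PP\N))\NP N/(PP/S) PP/S ((PP\N)\N)/PP PP
CKY chart[0,6] = {N/(N\NP), NP, NP/(NP\NP), PP/(PP\NP), S/(S\NP)}; S ∉ chart

NO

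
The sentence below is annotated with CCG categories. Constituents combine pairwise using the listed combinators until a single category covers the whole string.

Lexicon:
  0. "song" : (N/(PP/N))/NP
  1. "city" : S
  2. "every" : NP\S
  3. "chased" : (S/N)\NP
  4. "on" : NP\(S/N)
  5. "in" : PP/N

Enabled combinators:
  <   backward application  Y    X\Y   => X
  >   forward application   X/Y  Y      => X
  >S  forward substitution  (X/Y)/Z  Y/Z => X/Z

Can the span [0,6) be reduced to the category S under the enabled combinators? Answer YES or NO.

(N/(PP/N))/NP S NP\S (S/N)\NP NP\(S/N) PP/N
CKY chart[0,6] = {N}; S ∉ chart

NO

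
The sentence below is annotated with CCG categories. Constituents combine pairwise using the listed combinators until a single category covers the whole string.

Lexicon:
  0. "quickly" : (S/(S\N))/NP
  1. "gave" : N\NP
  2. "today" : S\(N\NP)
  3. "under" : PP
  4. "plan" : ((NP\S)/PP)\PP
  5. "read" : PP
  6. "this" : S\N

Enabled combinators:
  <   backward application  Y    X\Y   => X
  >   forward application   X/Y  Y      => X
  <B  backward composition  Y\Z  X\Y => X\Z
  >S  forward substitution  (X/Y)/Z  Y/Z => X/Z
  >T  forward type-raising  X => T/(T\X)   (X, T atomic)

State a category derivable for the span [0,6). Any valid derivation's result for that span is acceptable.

[0,7] S   >
  [0,6] S/(S\N)   >
    [0,1] "quickly" : (S/(S\N))/NP
    [1,6] NP   <
      [1,3] S   <
        [1,2] "gave" : N\NP
        [2,3] "today" : S\(N\NP)
      [3,6] NP\S   >
        [3,5] (NP\S)/PP   <
          [3,4] "under" : PP
          [4,5] "plan" : ((NP\S)/PP)\PP
        [5,6] "read" : PP
  [6,7] "this" : S\N

S/(S\N)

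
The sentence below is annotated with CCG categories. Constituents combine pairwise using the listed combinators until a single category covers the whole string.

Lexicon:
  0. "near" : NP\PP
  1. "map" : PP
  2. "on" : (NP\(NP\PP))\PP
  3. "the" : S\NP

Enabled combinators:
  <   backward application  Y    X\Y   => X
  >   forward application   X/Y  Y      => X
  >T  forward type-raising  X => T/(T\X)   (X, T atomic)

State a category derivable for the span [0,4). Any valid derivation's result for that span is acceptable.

[0,4] S   <
  [0,3] NP   <
    [0,1] "near" : NP\PP
    [1,3] NP\(NP\PP)   <
      [1,2] "map" : PP
      [2,3] "on" : (NP\(NP\PP))\PP
  [3,4] "the" : S\NP

S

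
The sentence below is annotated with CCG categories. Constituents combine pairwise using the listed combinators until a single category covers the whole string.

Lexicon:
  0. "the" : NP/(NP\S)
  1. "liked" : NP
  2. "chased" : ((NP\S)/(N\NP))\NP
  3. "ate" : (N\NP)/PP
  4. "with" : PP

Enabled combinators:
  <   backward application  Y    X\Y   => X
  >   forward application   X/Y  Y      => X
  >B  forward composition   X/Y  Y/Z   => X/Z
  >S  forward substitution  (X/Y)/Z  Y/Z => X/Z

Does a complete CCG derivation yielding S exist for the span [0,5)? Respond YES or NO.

NO

NP/(NP\S) NP ((NP\S)/(N\NP))\NP (N\NP)/PP PP
CKY chart[0,5] = {NP}; S ∉ chart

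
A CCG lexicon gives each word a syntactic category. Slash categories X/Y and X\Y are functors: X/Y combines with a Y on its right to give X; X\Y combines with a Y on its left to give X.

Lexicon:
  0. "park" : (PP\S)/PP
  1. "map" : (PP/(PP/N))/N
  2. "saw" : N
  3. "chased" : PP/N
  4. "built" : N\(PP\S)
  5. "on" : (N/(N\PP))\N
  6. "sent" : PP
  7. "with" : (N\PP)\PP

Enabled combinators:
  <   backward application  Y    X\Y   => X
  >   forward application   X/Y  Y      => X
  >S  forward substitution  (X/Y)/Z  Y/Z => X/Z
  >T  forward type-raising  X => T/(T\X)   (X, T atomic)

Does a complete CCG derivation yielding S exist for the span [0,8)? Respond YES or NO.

NO

(PP\S)/PP (PP/(PP/N))/N N PP/N N\(PP\S) (N/(N\PP))\N PP (N\PP)\PP
CKY chart[0,8] = {N, N/(N\N), NP/(NP\N), PP/(PP\N), S/(S\N)}; S ∉ chart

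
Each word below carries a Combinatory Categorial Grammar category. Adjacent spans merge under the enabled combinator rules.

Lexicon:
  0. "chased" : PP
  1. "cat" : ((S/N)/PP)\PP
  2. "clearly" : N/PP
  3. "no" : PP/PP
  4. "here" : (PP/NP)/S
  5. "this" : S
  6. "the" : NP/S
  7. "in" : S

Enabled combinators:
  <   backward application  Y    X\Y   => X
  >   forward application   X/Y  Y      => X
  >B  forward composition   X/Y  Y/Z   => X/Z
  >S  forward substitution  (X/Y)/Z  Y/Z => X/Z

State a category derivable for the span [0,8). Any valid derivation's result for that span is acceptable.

[0,8] S   >
  [0,3] S/PP   >S
    [0,2] (S/N)/PP   <
      [0,1] "chased" : PP
      [1,2] "cat" : ((S/N)/PP)\PP
    [2,3] "clearly" : N/PP
  [3,8] PP   >
    [3,6] PP/NP   >B
      [3,4] "no" : PP/PP
      [4,6] PP/NP   >
        [4,5] "here" : (PP/NP)/S
        [5,6] "this" : S
    [6,8] NP   >
      [6,7] "the" : NP/S
      [7,8] "in" : S

S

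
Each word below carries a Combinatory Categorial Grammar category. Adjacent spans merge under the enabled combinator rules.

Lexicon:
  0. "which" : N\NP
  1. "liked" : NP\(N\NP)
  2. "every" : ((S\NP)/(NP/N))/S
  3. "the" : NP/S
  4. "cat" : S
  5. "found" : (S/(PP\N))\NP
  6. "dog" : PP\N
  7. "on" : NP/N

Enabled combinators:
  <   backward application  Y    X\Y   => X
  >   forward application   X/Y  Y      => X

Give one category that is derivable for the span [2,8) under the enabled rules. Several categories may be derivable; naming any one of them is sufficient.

S\NP

[0,8] S   <
  [0,2] NP   <
    [0,1] "which" : N\NP
    [1,2] "liked" : NP\(N\NP)
  [2,8] S\NP   >
    [2,7] (S\NP)/(NP/N)   >
      [2,3] "every" : ((S\NP)/(NP/N))/S
      [3,7] S   >
        [3,6] S/(PP\N)   <
          [3,5] NP   >
            [3,4] "the" : NP/S
            [4,5] "cat" : S
          [5,6] "found" : (S/(PP\N))\NP
        [6,7] "dog" : PP\N
    [7,8] "on" : NP/N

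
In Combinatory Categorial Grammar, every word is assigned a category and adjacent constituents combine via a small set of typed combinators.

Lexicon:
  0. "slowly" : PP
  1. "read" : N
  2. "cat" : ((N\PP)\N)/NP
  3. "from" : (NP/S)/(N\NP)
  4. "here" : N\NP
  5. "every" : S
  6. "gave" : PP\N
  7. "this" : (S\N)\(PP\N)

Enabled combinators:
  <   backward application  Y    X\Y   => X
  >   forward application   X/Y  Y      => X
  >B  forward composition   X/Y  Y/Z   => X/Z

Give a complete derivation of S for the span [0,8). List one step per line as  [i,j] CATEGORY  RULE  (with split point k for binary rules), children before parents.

[0,1] PP  lex  "slowly"
[1,2] N  lex  "read"
[2,3] ((N\PP)\N)/NP  lex  "cat"
[3,4] (NP/S)/(N\NP)  lex  "from"
[4,5] N\NP  lex  "here"
[3,5] NP/S  >  k=4
[5,6] S  lex  "every"
[3,6] NP  >  k=5
[2,6] (N\PP)\N  >  k=3
[1,6] N\PP  <  k=2
[0,6] N  <  k=1
[6,7] PP\N  lex  "gave"
[7,8] (S\N)\(PP\N)  lex  "this"
[6,8] S\N  <  k=7
[0,8] S  <  k=6

[0,8] S   <
  [0,6] N   <
    [0,1] "slowly" : PP
    [1,6] N\PP   <
      [1,2] "read" : N
      [2,6] (N\PP)\N   >
        [2,3] "cat" : ((N\PP)\N)/NP
        [3,6] NP   >
          [3,5] NP/S   >
            [3,4] "from" : (NP/S)/(N\NP)
            [4,5] "here" : N\NP
          [5,6] "every" : S
  [6,8] S\N   <
    [6,7] "gave" : PP\N
    [7,8] "this" : (S\N)\(PP\N)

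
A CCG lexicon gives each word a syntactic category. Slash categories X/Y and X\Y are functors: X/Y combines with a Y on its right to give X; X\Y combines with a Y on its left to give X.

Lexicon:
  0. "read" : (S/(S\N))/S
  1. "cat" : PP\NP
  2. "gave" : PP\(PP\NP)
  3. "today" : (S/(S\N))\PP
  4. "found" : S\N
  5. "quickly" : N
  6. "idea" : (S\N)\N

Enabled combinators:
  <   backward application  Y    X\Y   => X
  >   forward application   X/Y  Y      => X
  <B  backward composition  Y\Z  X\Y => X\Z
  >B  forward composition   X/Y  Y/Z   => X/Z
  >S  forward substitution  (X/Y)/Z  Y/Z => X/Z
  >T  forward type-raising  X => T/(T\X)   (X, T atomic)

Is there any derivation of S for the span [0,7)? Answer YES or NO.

[0,7] S   >
  [0,5] S/(S\N)   >
    [0,1] "read" : (S/(S\N))/S
    [1,5] S   >
      [1,4] S/(S\N)   <
        [1,3] PP   <
          [1,2] "cat" : PP\NP
          [2,3] "gave" : PP\(PP\NP)
        [3,4] "today" : (S/(S\N))\PP
      [4,5] "found" : S\N
  [5,7] S\N   <
    [5,6] "quickly" : N
    [6,7] "idea" : (S\N)\N

YES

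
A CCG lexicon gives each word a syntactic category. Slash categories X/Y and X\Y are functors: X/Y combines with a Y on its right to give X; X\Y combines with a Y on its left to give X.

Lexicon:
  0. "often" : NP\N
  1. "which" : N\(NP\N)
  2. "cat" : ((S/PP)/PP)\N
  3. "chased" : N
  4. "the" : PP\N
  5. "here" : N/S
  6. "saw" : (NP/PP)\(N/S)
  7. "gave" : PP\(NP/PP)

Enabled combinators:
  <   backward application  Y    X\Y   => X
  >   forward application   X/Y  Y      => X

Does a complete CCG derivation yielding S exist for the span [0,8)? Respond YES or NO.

[0,8] S   >
  [0,5] S/PP   >
    [0,3] (S/PP)/PP   <
      [0,2] N   <
        [0,1] "often" : NP\N
        [1,2] "which" : N\(NP\N)
      [2,3] "cat" : ((S/PP)/PP)\N
    [3,5] PP   <
      [3,4] "chased" : N
      [4,5] "the" : PP\N
  [5,8] PP   <
    [5,7] NP/PP   <
      [5,6] "here" : N/S
      [6,7] "saw" : (NP/PP)\(N/S)
    [7,8] "gave" : PP\(NP/PP)

YES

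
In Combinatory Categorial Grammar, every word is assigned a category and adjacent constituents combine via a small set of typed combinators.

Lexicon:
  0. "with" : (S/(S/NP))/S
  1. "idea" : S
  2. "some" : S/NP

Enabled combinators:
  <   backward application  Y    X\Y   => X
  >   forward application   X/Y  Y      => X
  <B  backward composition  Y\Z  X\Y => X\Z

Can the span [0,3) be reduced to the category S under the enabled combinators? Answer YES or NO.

YES

[0,3] S   >
  [0,2] S/(S/NP)   >
    [0,1] "with" : (S/(S/NP))/S
    [1,2] "idea" : S
  [2,3] "some" : S/NP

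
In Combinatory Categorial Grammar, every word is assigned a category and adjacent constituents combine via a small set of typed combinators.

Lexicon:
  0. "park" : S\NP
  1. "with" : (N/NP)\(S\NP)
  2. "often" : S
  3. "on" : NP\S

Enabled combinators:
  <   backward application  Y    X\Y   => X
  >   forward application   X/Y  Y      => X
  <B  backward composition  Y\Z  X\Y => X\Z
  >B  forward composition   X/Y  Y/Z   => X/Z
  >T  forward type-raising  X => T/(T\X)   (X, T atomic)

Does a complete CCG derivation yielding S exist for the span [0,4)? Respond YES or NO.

NO

S\NP (N/NP)\(S\NP) S NP\S
CKY chart[0,4] = {N, N/(NP\NP), N/(N\N), NP/(NP\N), PP/(PP\N), S/(S\N)}; S ∉ chart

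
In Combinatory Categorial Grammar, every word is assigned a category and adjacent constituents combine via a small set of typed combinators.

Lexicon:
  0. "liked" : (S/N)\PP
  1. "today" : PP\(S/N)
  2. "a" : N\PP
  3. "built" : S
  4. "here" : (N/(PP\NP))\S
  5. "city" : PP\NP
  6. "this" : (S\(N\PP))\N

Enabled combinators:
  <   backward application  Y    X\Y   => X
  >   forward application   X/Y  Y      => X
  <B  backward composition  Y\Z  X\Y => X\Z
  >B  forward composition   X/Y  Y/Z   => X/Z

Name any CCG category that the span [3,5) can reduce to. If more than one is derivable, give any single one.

[0,7] S   <
  [0,3] N\PP   <B
    [0,2] PP\PP   <B
      [0,1] "liked" : (S/N)\PP
      [1,2] "today" : PP\(S/N)
    [2,3] "a" : N\PP
  [3,7] S\(N\PP)   <
    [3,6] N   >
      [3,5] N/(PP\NP)   <
        [3,4] "built" : S
        [4,5] "here" : (N/(PP\NP))\S
      [5,6] "city" : PP\NP
    [6,7] "this" : (S\(N\PP))\N

N/(PP\NP)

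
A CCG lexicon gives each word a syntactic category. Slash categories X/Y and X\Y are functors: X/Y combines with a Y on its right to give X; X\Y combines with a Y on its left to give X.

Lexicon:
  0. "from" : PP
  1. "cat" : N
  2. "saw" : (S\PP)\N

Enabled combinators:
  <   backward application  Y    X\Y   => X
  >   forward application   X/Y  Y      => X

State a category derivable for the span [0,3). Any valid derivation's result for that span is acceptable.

[0,3] S   <
  [0,1] "from" : PP
  [1,3] S\PP   <
    [1,2] "cat" : N
    [2,3] "saw" : (S\PP)\N

S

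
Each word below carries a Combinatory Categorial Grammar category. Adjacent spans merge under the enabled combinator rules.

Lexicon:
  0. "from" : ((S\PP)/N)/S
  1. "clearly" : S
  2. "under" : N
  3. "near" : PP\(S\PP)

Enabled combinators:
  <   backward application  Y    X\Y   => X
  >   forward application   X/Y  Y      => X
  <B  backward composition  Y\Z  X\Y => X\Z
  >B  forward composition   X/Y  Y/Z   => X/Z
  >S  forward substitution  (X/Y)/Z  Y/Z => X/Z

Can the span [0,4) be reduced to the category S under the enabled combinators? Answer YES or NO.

NO

((S\PP)/N)/S S N PP\(S\PP)
CKY chart[0,4] = {PP}; S ∉ chart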